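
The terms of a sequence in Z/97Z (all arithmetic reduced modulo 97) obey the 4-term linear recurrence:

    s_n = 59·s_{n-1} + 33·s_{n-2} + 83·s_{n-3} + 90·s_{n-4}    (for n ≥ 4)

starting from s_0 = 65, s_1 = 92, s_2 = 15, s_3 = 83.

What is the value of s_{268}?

37

s_4 = 59·83 + 33·15 + 83·92 + 90·65 = 60
s_5 = 59·60 + 33·83 + 83·15 + 90·92 = 90
s_6 = 59·90 + 33·60 + 83·83 + 90·15 = 9
s_7 = 59·9 + 33·90 + 83·60 + 90·83 = 43
s_8 = 59·43 + 33·9 + 83·90 + 90·60 = 87
s_9 = 59·87 + 33·43 + 83·9 + 90·90 = 73
Continuing the recurrence:
  s_10 = 14;  s_11 = 67;  s_12 = 68;  s_13 = 84;  s_14 = 53;  s_15 = 16
  s_16 = 71;  s_17 = 89;  s_18 = 15;  s_19 = 0;  s_20 = 13;  s_21 = 31
  s_22 = 19;  s_23 = 22;  s_24 = 42;  s_25 = 5;  s_26 = 76;  s_27 = 27
  s_28 = 51;  s_29 = 85;  s_30 = 65;  s_31 = 14;  s_32 = 66;  s_33 = 38
  s_34 = 83;  s_35 = 85;  s_36 = 67;  s_37 = 92;  s_38 = 48;  s_39 = 67
  s_40 = 94;  s_41 = 39;  s_42 = 55;  s_43 = 31;  s_44 = 15;  s_45 = 89
  s_46 = 77;  s_47 = 69;  s_48 = 23;  s_49 = 90;  s_50 = 5;  s_51 = 35
  s_52 = 33;  s_53 = 74;  s_54 = 80;  s_55 = 53;  s_56 = 38;  s_57 = 25
  s_58 = 69;  s_59 = 16;  s_60 = 83;  s_61 = 16;  s_62 = 66;  s_63 = 44
  s_64 = 89;  s_65 = 41;  s_66 = 10;  s_67 = 1;  s_68 = 65;  s_69 = 46
  s_70 = 22;  s_71 = 56;  s_72 = 21;  s_73 = 32;  s_74 = 91;  s_75 = 16
  s_76 = 54;  s_77 = 82;  s_78 = 36;  s_79 = 82;  s_80 = 38;  s_81 = 87
  s_82 = 40;  s_83 = 51;  s_84 = 32;  s_85 = 74;  s_86 = 63;  s_87 = 19
  s_88 = 0;  s_89 = 3;  s_90 = 52;  s_91 = 27;  s_92 = 66;  s_93 = 59
  s_94 = 67;  s_95 = 34;  s_96 = 19;  s_97 = 19;  s_98 = 27;  s_99 = 67
  s_100 = 80;  s_101 = 18;  s_102 = 53;  s_103 = 95;  s_104 = 43;  s_105 = 51
  s_106 = 11;  s_107 = 95;  s_108 = 6;  s_109 = 68;  s_110 = 87;  s_111 = 32
  s_112 = 79;  s_113 = 46;  s_114 = 93;  s_115 = 49;  s_116 = 10;  s_117 = 1
  s_118 = 22;  s_119 = 72;  s_120 = 40;  s_121 = 56;  s_122 = 67;  s_123 = 81
  s_124 = 9;  s_125 = 31;  s_126 = 38;  s_127 = 50;  s_128 = 21;  s_129 = 6
  s_130 = 81;  s_131 = 65;  s_132 = 69;  s_133 = 93;  s_134 = 79;  s_135 = 4
  s_136 = 88;  s_137 = 75;  s_138 = 27;  s_139 = 92;  s_140 = 94;  s_141 = 16
  s_142 = 47;  s_143 = 80;  s_144 = 54;  s_145 = 12;  s_146 = 71;  s_147 = 68
  s_148 = 86;  s_149 = 32;  s_150 = 76;  s_151 = 77;  s_152 = 84;  s_153 = 1
  s_154 = 57;  s_155 = 32;  s_156 = 63;  s_157 = 88;  s_158 = 22;  s_159 = 89
  s_160 = 36;  s_161 = 63;  s_162 = 13;  s_163 = 70;  s_164 = 30;  s_165 = 62
  s_166 = 85;  s_167 = 40;  s_168 = 13;  s_169 = 75;  s_170 = 13;  s_171 = 64
  s_172 = 57;  s_173 = 15;  s_174 = 33;  s_175 = 32;  s_176 = 40;  s_177 = 36
  s_178 = 49;  s_179 = 94;  s_180 = 74;  s_181 = 31;  s_182 = 90;  s_183 = 80
  s_184 = 45;  s_185 = 35;  s_186 = 54;  s_187 = 47;  s_188 = 64;  s_189 = 58
  s_190 = 36;  s_191 = 0;  s_192 = 25;  s_193 = 80;  s_194 = 55;  s_195 = 6
  s_196 = 1;  s_197 = 91;  s_198 = 83;  s_199 = 84;  s_200 = 12;  s_201 = 32
  s_202 = 42;  s_203 = 62;  s_204 = 50;  s_205 = 13;  s_206 = 91;  s_207 = 8
  s_208 = 33;  s_209 = 70;  s_210 = 8;  s_211 = 33;  s_212 = 30;  s_213 = 26
  s_214 = 66;  s_215 = 27;  s_216 = 93;  s_217 = 34;  s_218 = 64;  s_219 = 12
  s_220 = 44;  s_221 = 15;  s_222 = 72;  s_223 = 66;  s_224 = 29;  s_225 = 60
  s_226 = 62;  s_227 = 17;  s_228 = 66;  s_229 = 63;  s_230 = 82;  s_231 = 54
  s_232 = 86;  s_233 = 29;  s_234 = 18;  s_235 = 49;  s_236 = 52;  s_237 = 59
  s_238 = 20;  s_239 = 19;  s_240 = 9;  s_241 = 77;  s_242 = 69;  s_243 = 48
  s_244 = 88;  s_245 = 33;  s_246 = 10;  s_247 = 14;  s_248 = 78;  s_249 = 37
  s_250 = 29;  s_251 = 93;  s_252 = 45;  s_253 = 15;  s_254 = 89;  s_255 = 3
  s_256 = 67;  s_257 = 82;  s_258 = 79;  s_259 = 6;  s_260 = 83;  s_261 = 20
  s_262 = 81;  s_263 = 64;  s_264 = 59;  s_265 = 51;  s_266 = 1
s_267 = 59·1 + 33·51 + 83·59 + 90·64 = 80
s_268 = 59·80 + 33·1 + 83·51 + 90·59 = 37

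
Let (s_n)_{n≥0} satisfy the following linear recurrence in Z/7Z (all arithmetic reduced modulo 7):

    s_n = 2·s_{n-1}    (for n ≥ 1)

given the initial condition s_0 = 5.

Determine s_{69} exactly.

s_1 = 2·5 = 3
s_2 = 2·3 = 6
s_3 = 2·6 = 5
(s_3) = (5) = (s_0), so the sequence has period 3.
69 ≡ 0 (mod 3), hence s_69 = s_0 = 5.

5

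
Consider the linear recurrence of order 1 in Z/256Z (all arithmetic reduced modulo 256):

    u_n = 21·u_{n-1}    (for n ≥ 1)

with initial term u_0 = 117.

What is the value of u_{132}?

229

u_1 = 21·117 = 153
u_2 = 21·153 = 141
u_3 = 21·141 = 145
u_4 = 21·145 = 229
u_5 = 21·229 = 201
u_6 = 21·201 = 125
u_7 = 21·125 = 65
u_8 = 21·65 = 85
u_9 = 21·85 = 249
u_10 = 21·249 = 109
u_11 = 21·109 = 241
u_12 = 21·241 = 197
u_13 = 21·197 = 41
u_14 = 21·41 = 93
u_15 = 21·93 = 161
u_16 = 21·161 = 53
u_17 = 21·53 = 89
u_18 = 21·89 = 77
u_19 = 21·77 = 81
u_20 = 21·81 = 165
u_21 = 21·165 = 137
u_22 = 21·137 = 61
u_23 = 21·61 = 1
u_24 = 21·1 = 21
u_25 = 21·21 = 185
u_26 = 21·185 = 45
u_27 = 21·45 = 177
u_28 = 21·177 = 133
u_29 = 21·133 = 233
u_30 = 21·233 = 29
u_31 = 21·29 = 97
u_32 = 21·97 = 245
u_33 = 21·245 = 25
u_34 = 21·25 = 13
u_35 = 21·13 = 17
u_36 = 21·17 = 101
u_37 = 21·101 = 73
u_38 = 21·73 = 253
u_39 = 21·253 = 193
u_40 = 21·193 = 213
u_41 = 21·213 = 121
u_42 = 21·121 = 237
u_43 = 21·237 = 113
u_44 = 21·113 = 69
u_45 = 21·69 = 169
u_46 = 21·169 = 221
u_47 = 21·221 = 33
u_48 = 21·33 = 181
u_49 = 21·181 = 217
u_50 = 21·217 = 205
u_51 = 21·205 = 209
u_52 = 21·209 = 37
u_53 = 21·37 = 9
u_54 = 21·9 = 189
u_55 = 21·189 = 129
u_56 = 21·129 = 149
u_57 = 21·149 = 57
u_58 = 21·57 = 173
u_59 = 21·173 = 49
u_60 = 21·49 = 5
u_61 = 21·5 = 105
u_62 = 21·105 = 157
u_63 = 21·157 = 225
u_64 = 21·225 = 117
(u_64) = (117) = (u_0), so the sequence has period 64.
132 ≡ 4 (mod 64), hence u_132 = u_4 = 229.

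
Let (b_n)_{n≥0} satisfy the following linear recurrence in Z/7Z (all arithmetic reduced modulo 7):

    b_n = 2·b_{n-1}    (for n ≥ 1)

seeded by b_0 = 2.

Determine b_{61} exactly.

4

b_1 = 2·2 = 4
b_2 = 2·4 = 1
b_3 = 2·1 = 2
(b_3) = (2) = (b_0), so the sequence has period 3.
61 ≡ 1 (mod 3), hence b_61 = b_1 = 4.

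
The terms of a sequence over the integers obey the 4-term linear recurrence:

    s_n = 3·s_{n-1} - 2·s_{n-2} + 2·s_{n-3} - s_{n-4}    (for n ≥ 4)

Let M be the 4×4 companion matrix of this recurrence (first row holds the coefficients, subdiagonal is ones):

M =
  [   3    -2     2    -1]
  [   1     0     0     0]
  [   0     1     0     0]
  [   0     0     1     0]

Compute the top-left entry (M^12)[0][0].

(M^12)[0][0] is the top entry after applying M 12 times to the unit state (1, 0, 0, 0). Equivalently it is h_{15} for the auxiliary sequence (h_n) obeying the same recurrence with h_3 = 1 and h_i = 0 for 0 ≤ i < 3:
h_4 = 3·1 + -2·0 + 2·0 + -1·0 = 3
h_5 = 3·3 + -2·1 + 2·0 + -1·0 = 7
h_6 = 3·7 + -2·3 + 2·1 + -1·0 = 17
h_7 = 3·17 + -2·7 + 2·3 + -1·1 = 42
h_8 = 3·42 + -2·17 + 2·7 + -1·3 = 103
h_9 = 3·103 + -2·42 + 2·17 + -1·7 = 252
h_10 = 3·252 + -2·103 + 2·42 + -1·17 = 617
h_11 = 3·617 + -2·252 + 2·103 + -1·42 = 1511
h_12 = 3·1511 + -2·617 + 2·252 + -1·103 = 3700
h_13 = 3·3700 + -2·1511 + 2·617 + -1·252 = 9060
h_14 = 3·9060 + -2·3700 + 2·1511 + -1·617 = 22185
h_15 = 3·22185 + -2·9060 + 2·3700 + -1·1511 = 54324

54324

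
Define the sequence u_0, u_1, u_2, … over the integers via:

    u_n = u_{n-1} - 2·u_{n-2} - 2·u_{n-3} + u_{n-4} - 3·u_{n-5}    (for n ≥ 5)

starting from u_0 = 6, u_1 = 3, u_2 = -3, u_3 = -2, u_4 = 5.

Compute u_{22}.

u_5 = 1·5 + -2·-2 + -2·-3 + 1·3 + -3·6 = 0
u_6 = 1·0 + -2·5 + -2·-2 + 1·-3 + -3·3 = -18
u_7 = 1·-18 + -2·0 + -2·5 + 1·-2 + -3·-3 = -21
u_8 = 1·-21 + -2·-18 + -2·0 + 1·5 + -3·-2 = 26
u_9 = 1·26 + -2·-21 + -2·-18 + 1·0 + -3·5 = 89
u_10 = 1·89 + -2·26 + -2·-21 + 1·-18 + -3·0 = 61
u_11 = 1·61 + -2·89 + -2·26 + 1·-21 + -3·-18 = -136
u_12 = 1·-136 + -2·61 + -2·89 + 1·26 + -3·-21 = -347
u_13 = 1·-347 + -2·-136 + -2·61 + 1·89 + -3·26 = -186
u_14 = 1·-186 + -2·-347 + -2·-136 + 1·61 + -3·89 = 574
u_15 = 1·574 + -2·-186 + -2·-347 + 1·-136 + -3·61 = 1321
u_16 = 1·1321 + -2·574 + -2·-186 + 1·-347 + -3·-136 = 606
u_17 = 1·606 + -2·1321 + -2·574 + 1·-186 + -3·-347 = -2329
u_18 = 1·-2329 + -2·606 + -2·1321 + 1·574 + -3·-186 = -5051
u_19 = 1·-5051 + -2·-2329 + -2·606 + 1·1321 + -3·574 = -2006
u_20 = 1·-2006 + -2·-5051 + -2·-2329 + 1·606 + -3·1321 = 9397
u_21 = 1·9397 + -2·-2006 + -2·-5051 + 1·-2329 + -3·606 = 19364
u_22 = 1·19364 + -2·9397 + -2·-2006 + 1·-5051 + -3·-2329 = 6518

6518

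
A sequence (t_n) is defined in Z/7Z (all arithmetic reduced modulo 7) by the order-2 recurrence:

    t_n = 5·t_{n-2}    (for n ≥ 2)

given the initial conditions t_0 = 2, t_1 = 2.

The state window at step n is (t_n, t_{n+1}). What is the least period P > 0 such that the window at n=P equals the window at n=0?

n=0: window = (2, 2)
n=1: window = (2, 3)
n=2: window = (3, 3)
n=3: window = (3, 1)
n=4: window = (1, 1)
n=5: window = (1, 5)
n=6: window = (5, 5)
n=7: window = (5, 4)
n=8: window = (4, 4)
n=9: window = (4, 6)
n=10: window = (6, 6)
n=11: window = (6, 2)
n=12: window = (2, 2)
window at n=12 equals window at n=0 → period = 12

12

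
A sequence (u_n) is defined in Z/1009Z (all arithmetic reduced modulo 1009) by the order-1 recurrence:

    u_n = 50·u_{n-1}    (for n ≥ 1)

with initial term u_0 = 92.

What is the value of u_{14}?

u_1 = 50·92 = 564
u_2 = 50·564 = 957
u_3 = 50·957 = 427
u_4 = 50·427 = 161
u_5 = 50·161 = 987
u_6 = 50·987 = 918
u_7 = 50·918 = 495
u_8 = 50·495 = 534
u_9 = 50·534 = 466
u_10 = 50·466 = 93
u_11 = 50·93 = 614
u_12 = 50·614 = 430
u_13 = 50·430 = 311
u_14 = 50·311 = 415

415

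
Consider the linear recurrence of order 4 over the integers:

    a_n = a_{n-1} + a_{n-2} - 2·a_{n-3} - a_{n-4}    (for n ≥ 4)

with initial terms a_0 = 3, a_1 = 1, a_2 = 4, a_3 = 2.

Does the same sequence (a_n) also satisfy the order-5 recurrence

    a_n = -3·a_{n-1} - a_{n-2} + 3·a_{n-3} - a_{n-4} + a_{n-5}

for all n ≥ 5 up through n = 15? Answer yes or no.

no

Terms a_0..a_15: 3, 1, 4, 2, 1, -6, -13, -23, -25, -16, 18, 75, 150, 205, 187, 17
n=5: candidate gives 9, actual a_5 = -6 ✗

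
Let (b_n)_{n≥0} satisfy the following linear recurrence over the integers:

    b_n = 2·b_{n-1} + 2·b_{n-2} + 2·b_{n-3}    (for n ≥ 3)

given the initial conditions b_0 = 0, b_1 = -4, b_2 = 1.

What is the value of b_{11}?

-29592

b_3 = 2·1 + 2·-4 + 2·0 = -6
b_4 = 2·-6 + 2·1 + 2·-4 = -18
b_5 = 2·-18 + 2·-6 + 2·1 = -46
b_6 = 2·-46 + 2·-18 + 2·-6 = -140
b_7 = 2·-140 + 2·-46 + 2·-18 = -408
b_8 = 2·-408 + 2·-140 + 2·-46 = -1188
b_9 = 2·-1188 + 2·-408 + 2·-140 = -3472
b_10 = 2·-3472 + 2·-1188 + 2·-408 = -10136
b_11 = 2·-10136 + 2·-3472 + 2·-1188 = -29592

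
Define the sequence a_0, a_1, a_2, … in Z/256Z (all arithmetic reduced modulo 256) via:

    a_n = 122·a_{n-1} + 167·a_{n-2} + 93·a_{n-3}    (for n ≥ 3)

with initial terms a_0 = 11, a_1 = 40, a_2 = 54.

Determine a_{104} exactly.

a_3 = 122·54 + 167·40 + 93·11 = 211
a_4 = 122·211 + 167·54 + 93·40 = 80
a_5 = 122·80 + 167·211 + 93·54 = 99
a_6 = 122·99 + 167·80 + 93·211 = 5
a_7 = 122·5 + 167·99 + 93·80 = 7
a_8 = 122·7 + 167·5 + 93·99 = 144
a_9 = 122·144 + 167·7 + 93·5 = 2
a_10 = 122·2 + 167·144 + 93·7 = 111
a_11 = 122·111 + 167·2 + 93·144 = 132
a_12 = 122·132 + 167·111 + 93·2 = 11
a_13 = 122·11 + 167·132 + 93·111 = 173
a_14 = 122·173 + 167·11 + 93·132 = 147
a_15 = 122·147 + 167·173 + 93·11 = 232
a_16 = 122·232 + 167·147 + 93·173 = 78
a_17 = 122·78 + 167·232 + 93·147 = 235
a_18 = 122·235 + 167·78 + 93·232 = 40
a_19 = 122·40 + 167·235 + 93·78 = 179
a_20 = 122·179 + 167·40 + 93·235 = 197
a_21 = 122·197 + 167·179 + 93·40 = 47
a_22 = 122·47 + 167·197 + 93·179 = 240
a_23 = 122·240 + 167·47 + 93·197 = 154
a_24 = 122·154 + 167·240 + 93·47 = 7
a_25 = 122·7 + 167·154 + 93·240 = 252
a_26 = 122·252 + 167·7 + 93·154 = 155
a_27 = 122·155 + 167·252 + 93·7 = 205
a_28 = 122·205 + 167·155 + 93·252 = 91
a_29 = 122·91 + 167·205 + 93·155 = 104
a_30 = 122·104 + 167·91 + 93·205 = 102
a_31 = 122·102 + 167·104 + 93·91 = 131
a_32 = 122·131 + 167·102 + 93·104 = 192
a_33 = 122·192 + 167·131 + 93·102 = 3
a_34 = 122·3 + 167·192 + 93·131 = 69
a_35 = 122·69 + 167·3 + 93·192 = 151
a_36 = 122·151 + 167·69 + 93·3 = 16
a_37 = 122·16 + 167·151 + 93·69 = 50
a_38 = 122·50 + 167·16 + 93·151 = 31
a_39 = 122·31 + 167·50 + 93·16 = 52
a_40 = 122·52 + 167·31 + 93·50 = 43
a_41 = 122·43 + 167·52 + 93·31 = 173
a_42 = 122·173 + 167·43 + 93·52 = 99
a_43 = 122·99 + 167·173 + 93·43 = 168
a_44 = 122·168 + 167·99 + 93·173 = 126
a_45 = 122·126 + 167·168 + 93·99 = 155
a_46 = 122·155 + 167·126 + 93·168 = 24
a_47 = 122·24 + 167·155 + 93·126 = 83
a_48 = 122·83 + 167·24 + 93·155 = 133
a_49 = 122·133 + 167·83 + 93·24 = 63
a_50 = 122·63 + 167·133 + 93·83 = 240
a_51 = 122·240 + 167·63 + 93·133 = 202
a_52 = 122·202 + 167·240 + 93·63 = 183
a_53 = 122·183 + 167·202 + 93·240 = 44
a_54 = 122·44 + 167·183 + 93·202 = 187
a_55 = 122·187 + 167·44 + 93·183 = 77
a_56 = 122·77 + 167·187 + 93·44 = 171
a_57 = 122·171 + 167·77 + 93·187 = 168
a_58 = 122·168 + 167·171 + 93·77 = 150
a_59 = 122·150 + 167·168 + 93·171 = 51
a_60 = 122·51 + 167·150 + 93·168 = 48
a_61 = 122·48 + 167·51 + 93·150 = 163
a_62 = 122·163 + 167·48 + 93·51 = 133
a_63 = 122·133 + 167·163 + 93·48 = 39
a_64 = 122·39 + 167·133 + 93·163 = 144
a_65 = 122·144 + 167·39 + 93·133 = 98
a_66 = 122·98 + 167·144 + 93·39 = 207
a_67 = 122·207 + 167·98 + 93·144 = 228
a_68 = 122·228 + 167·207 + 93·98 = 75
a_69 = 122·75 + 167·228 + 93·207 = 173
a_70 = 122·173 + 167·75 + 93·228 = 51
a_71 = 122·51 + 167·173 + 93·75 = 104
a_72 = 122·104 + 167·51 + 93·173 = 174
a_73 = 122·174 + 167·104 + 93·51 = 75
a_74 = 122·75 + 167·174 + 93·104 = 8
a_75 = 122·8 + 167·75 + 93·174 = 243
a_76 = 122·243 + 167·8 + 93·75 = 69
a_77 = 122·69 + 167·243 + 93·8 = 79
a_78 = 122·79 + 167·69 + 93·243 = 240
a_79 = 122·240 + 167·79 + 93·69 = 250
a_80 = 122·250 + 167·240 + 93·79 = 103
a_81 = 122·103 + 167·250 + 93·240 = 92
a_82 = 122·92 + 167·103 + 93·250 = 219
a_83 = 122·219 + 167·92 + 93·103 = 205
a_84 = 122·205 + 167·219 + 93·92 = 251
a_85 = 122·251 + 167·205 + 93·219 = 232
a_86 = 122·232 + 167·251 + 93·205 = 198
a_87 = 122·198 + 167·232 + 93·251 = 227
a_88 = 122·227 + 167·198 + 93·232 = 160
a_89 = 122·160 + 167·227 + 93·198 = 67
a_90 = 122·67 + 167·160 + 93·227 = 197
a_91 = 122·197 + 167·67 + 93·160 = 183
a_92 = 122·183 + 167·197 + 93·67 = 16
a_93 = 122·16 + 167·183 + 93·197 = 146
a_94 = 122·146 + 167·16 + 93·183 = 127
a_95 = 122·127 + 167·146 + 93·16 = 148
a_96 = 122·148 + 167·127 + 93·146 = 107
a_97 = 122·107 + 167·148 + 93·127 = 173
a_98 = 122·173 + 167·107 + 93·148 = 3
a_99 = 122·3 + 167·173 + 93·107 = 40
a_100 = 122·40 + 167·3 + 93·173 = 222
a_101 = 122·222 + 167·40 + 93·3 = 251
a_102 = 122·251 + 167·222 + 93·40 = 248
a_103 = 122·248 + 167·251 + 93·222 = 147
a_104 = 122·147 + 167·248 + 93·251 = 5

5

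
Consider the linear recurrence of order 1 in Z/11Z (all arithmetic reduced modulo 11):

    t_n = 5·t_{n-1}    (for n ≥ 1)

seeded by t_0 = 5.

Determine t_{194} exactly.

1

t_1 = 5·5 = 3
t_2 = 5·3 = 4
t_3 = 5·4 = 9
t_4 = 5·9 = 1
t_5 = 5·1 = 5
(t_5) = (5) = (t_0), so the sequence has period 5.
194 ≡ 4 (mod 5), hence t_194 = t_4 = 1.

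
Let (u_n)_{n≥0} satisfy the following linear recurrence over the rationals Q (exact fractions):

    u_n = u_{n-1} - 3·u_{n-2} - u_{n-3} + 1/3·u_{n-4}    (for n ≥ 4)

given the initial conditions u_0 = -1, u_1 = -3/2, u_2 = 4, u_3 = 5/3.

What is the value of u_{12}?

41822/27

u_4 = 1·5/3 + -3·4 + -1·-3/2 + 1/3·-1 = -55/6
u_5 = 1·-55/6 + -3·5/3 + -1·4 + 1/3·-3/2 = -56/3
u_6 = 1·-56/3 + -3·-55/6 + -1·5/3 + 1/3·4 = 17/2
u_7 = 1·17/2 + -3·-56/3 + -1·-55/6 + 1/3·5/3 = 668/9
u_8 = 1·668/9 + -3·17/2 + -1·-56/3 + 1/3·-55/6 = 193/3
u_9 = 1·193/3 + -3·668/9 + -1·17/2 + 1/3·-56/3 = -3115/18
u_10 = 1·-3115/18 + -3·193/3 + -1·668/9 + 1/3·17/2 = -3937/9
u_11 = 1·-3937/9 + -3·-3115/18 + -1·193/3 + 1/3·668/9 = 2275/54
u_12 = 1·2275/54 + -3·-3937/9 + -1·-3115/18 + 1/3·193/3 = 41822/27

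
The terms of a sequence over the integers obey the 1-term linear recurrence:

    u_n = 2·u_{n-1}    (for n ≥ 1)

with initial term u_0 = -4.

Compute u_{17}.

-524288

u_1 = 2·-4 = -8
u_2 = 2·-8 = -16
u_3 = 2·-16 = -32
u_4 = 2·-32 = -64
u_5 = 2·-64 = -128
u_6 = 2·-128 = -256
u_7 = 2·-256 = -512
u_8 = 2·-512 = -1024
u_9 = 2·-1024 = -2048
u_10 = 2·-2048 = -4096
u_11 = 2·-4096 = -8192
u_12 = 2·-8192 = -16384
u_13 = 2·-16384 = -32768
u_14 = 2·-32768 = -65536
u_15 = 2·-65536 = -131072
u_16 = 2·-131072 = -262144
u_17 = 2·-262144 = -524288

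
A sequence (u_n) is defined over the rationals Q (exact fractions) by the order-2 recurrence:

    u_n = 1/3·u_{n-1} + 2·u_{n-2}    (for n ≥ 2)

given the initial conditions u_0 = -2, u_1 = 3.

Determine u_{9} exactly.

20525/729

u_2 = 1/3·3 + 2·-2 = -3
u_3 = 1/3·-3 + 2·3 = 5
u_4 = 1/3·5 + 2·-3 = -13/3
u_5 = 1/3·-13/3 + 2·5 = 77/9
u_6 = 1/3·77/9 + 2·-13/3 = -157/27
u_7 = 1/3·-157/27 + 2·77/9 = 1229/81
u_8 = 1/3·1229/81 + 2·-157/27 = -1597/243
u_9 = 1/3·-1597/243 + 2·1229/81 = 20525/729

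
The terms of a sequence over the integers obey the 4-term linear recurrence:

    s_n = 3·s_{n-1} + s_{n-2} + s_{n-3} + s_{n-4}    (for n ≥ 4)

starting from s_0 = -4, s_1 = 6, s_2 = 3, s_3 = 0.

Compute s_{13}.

419644

s_4 = 3·0 + 1·3 + 1·6 + 1·-4 = 5
s_5 = 3·5 + 1·0 + 1·3 + 1·6 = 24
s_6 = 3·24 + 1·5 + 1·0 + 1·3 = 80
s_7 = 3·80 + 1·24 + 1·5 + 1·0 = 269
s_8 = 3·269 + 1·80 + 1·24 + 1·5 = 916
s_9 = 3·916 + 1·269 + 1·80 + 1·24 = 3121
s_10 = 3·3121 + 1·916 + 1·269 + 1·80 = 10628
s_11 = 3·10628 + 1·3121 + 1·916 + 1·269 = 36190
s_12 = 3·36190 + 1·10628 + 1·3121 + 1·916 = 123235
s_13 = 3·123235 + 1·36190 + 1·10628 + 1·3121 = 419644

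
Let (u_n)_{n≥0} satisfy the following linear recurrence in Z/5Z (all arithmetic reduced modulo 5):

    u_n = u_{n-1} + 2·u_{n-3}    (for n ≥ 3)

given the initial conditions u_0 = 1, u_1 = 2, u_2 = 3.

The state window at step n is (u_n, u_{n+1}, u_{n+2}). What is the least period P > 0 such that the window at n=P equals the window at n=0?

n=0: window = (1, 2, 3)
n=1: window = (2, 3, 0)
n=2: window = (3, 0, 4)
n=3: window = (0, 4, 0)
n=4: window = (4, 0, 0)
n=5: window = (0, 0, 3)
n=6: window = (0, 3, 3)
n=7: window = (3, 3, 3)
n=8: window = (3, 3, 4)
n=9: window = (3, 4, 0)
n=10: window = (4, 0, 1)
n=11: window = (0, 1, 4)
n=12: window = (1, 4, 4)
n=13: window = (4, 4, 1)
n=14: window = (4, 1, 4)
n=15: window = (1, 4, 2)
n=16: window = (4, 2, 4)
n=17: window = (2, 4, 2)
n=18: window = (4, 2, 1)
n=19: window = (2, 1, 4)
n=20: window = (1, 4, 3)
n=21: window = (4, 3, 0)
n=22: window = (3, 0, 3)
n=23: window = (0, 3, 4)
n=24: window = (3, 4, 4)
n=25: window = (4, 4, 0)
n=26: window = (4, 0, 3)
n=27: window = (0, 3, 1)
n=28: window = (3, 1, 1)
n=29: window = (1, 1, 2)
n=30: window = (1, 2, 4)
n=31: window = (2, 4, 1)
n=32: window = (4, 1, 0)
n=33: window = (1, 0, 3)
n=34: window = (0, 3, 0)
n=35: window = (3, 0, 0)
n=36: window = (0, 0, 1)
n=37: window = (0, 1, 1)
n=38: window = (1, 1, 1)
n=39: window = (1, 1, 3)
n=40: window = (1, 3, 0)
…
n=122: window = (3, 3, 1)
n=123: window = (3, 1, 2)
n=124: window = (1, 2, 3)
window at n=124 equals window at n=0 → period = 124

124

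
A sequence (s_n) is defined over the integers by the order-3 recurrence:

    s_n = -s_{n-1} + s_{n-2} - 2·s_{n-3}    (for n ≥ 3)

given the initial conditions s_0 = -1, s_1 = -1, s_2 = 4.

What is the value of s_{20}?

s_3 = -1·4 + 1·-1 + -2·-1 = -3
s_4 = -1·-3 + 1·4 + -2·-1 = 9
s_5 = -1·9 + 1·-3 + -2·4 = -20
s_6 = -1·-20 + 1·9 + -2·-3 = 35
s_7 = -1·35 + 1·-20 + -2·9 = -73
s_8 = -1·-73 + 1·35 + -2·-20 = 148
s_9 = -1·148 + 1·-73 + -2·35 = -291
s_10 = -1·-291 + 1·148 + -2·-73 = 585
s_11 = -1·585 + 1·-291 + -2·148 = -1172
s_12 = -1·-1172 + 1·585 + -2·-291 = 2339
s_13 = -1·2339 + 1·-1172 + -2·585 = -4681
s_14 = -1·-4681 + 1·2339 + -2·-1172 = 9364
s_15 = -1·9364 + 1·-4681 + -2·2339 = -18723
s_16 = -1·-18723 + 1·9364 + -2·-4681 = 37449
s_17 = -1·37449 + 1·-18723 + -2·9364 = -74900
s_18 = -1·-74900 + 1·37449 + -2·-18723 = 149795
s_19 = -1·149795 + 1·-74900 + -2·37449 = -299593
s_20 = -1·-299593 + 1·149795 + -2·-74900 = 599188

599188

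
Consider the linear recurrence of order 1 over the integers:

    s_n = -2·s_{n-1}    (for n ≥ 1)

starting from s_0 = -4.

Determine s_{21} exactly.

8388608

s_1 = -2·-4 = 8
s_2 = -2·8 = -16
s_3 = -2·-16 = 32
s_4 = -2·32 = -64
s_5 = -2·-64 = 128
s_6 = -2·128 = -256
s_7 = -2·-256 = 512
s_8 = -2·512 = -1024
s_9 = -2·-1024 = 2048
s_10 = -2·2048 = -4096
s_11 = -2·-4096 = 8192
s_12 = -2·8192 = -16384
s_13 = -2·-16384 = 32768
s_14 = -2·32768 = -65536
s_15 = -2·-65536 = 131072
s_16 = -2·131072 = -262144
s_17 = -2·-262144 = 524288
s_18 = -2·524288 = -1048576
s_19 = -2·-1048576 = 2097152
s_20 = -2·2097152 = -4194304
s_21 = -2·-4194304 = 8388608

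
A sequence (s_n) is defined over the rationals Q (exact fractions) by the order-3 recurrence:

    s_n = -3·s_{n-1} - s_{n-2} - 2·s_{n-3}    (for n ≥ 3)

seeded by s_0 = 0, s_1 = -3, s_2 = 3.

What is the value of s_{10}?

s_3 = -3·3 + -1·-3 + -2·0 = -6
s_4 = -3·-6 + -1·3 + -2·-3 = 21
s_5 = -3·21 + -1·-6 + -2·3 = -63
s_6 = -3·-63 + -1·21 + -2·-6 = 180
s_7 = -3·180 + -1·-63 + -2·21 = -519
s_8 = -3·-519 + -1·180 + -2·-63 = 1503
s_9 = -3·1503 + -1·-519 + -2·180 = -4350
s_10 = -3·-4350 + -1·1503 + -2·-519 = 12585

12585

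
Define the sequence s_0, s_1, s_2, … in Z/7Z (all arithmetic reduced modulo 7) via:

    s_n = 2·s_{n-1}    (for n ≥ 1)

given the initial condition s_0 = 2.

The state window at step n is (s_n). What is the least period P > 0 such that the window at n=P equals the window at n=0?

n=0: window = (2)
n=1: window = (4)
n=2: window = (1)
n=3: window = (2)
window at n=3 equals window at n=0 → period = 3

3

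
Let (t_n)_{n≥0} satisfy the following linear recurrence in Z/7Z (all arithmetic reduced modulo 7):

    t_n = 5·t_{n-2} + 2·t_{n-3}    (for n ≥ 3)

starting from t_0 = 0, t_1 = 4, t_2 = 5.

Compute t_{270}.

t_3 = 0·5 + 5·4 + 2·0 = 6
t_4 = 0·6 + 5·5 + 2·4 = 5
t_5 = 0·5 + 5·6 + 2·5 = 5
t_6 = 0·5 + 5·5 + 2·6 = 2
t_7 = 0·2 + 5·5 + 2·5 = 0
t_8 = 0·0 + 5·2 + 2·5 = 6
t_9 = 0·6 + 5·0 + 2·2 = 4
t_10 = 0·4 + 5·6 + 2·0 = 2
t_11 = 0·2 + 5·4 + 2·6 = 4
t_12 = 0·4 + 5·2 + 2·4 = 4
t_13 = 0·4 + 5·4 + 2·2 = 3
t_14 = 0·3 + 5·4 + 2·4 = 0
t_15 = 0·0 + 5·3 + 2·4 = 2
t_16 = 0·2 + 5·0 + 2·3 = 6
t_17 = 0·6 + 5·2 + 2·0 = 3
t_18 = 0·3 + 5·6 + 2·2 = 6
t_19 = 0·6 + 5·3 + 2·6 = 6
t_20 = 0·6 + 5·6 + 2·3 = 1
t_21 = 0·1 + 5·6 + 2·6 = 0
t_22 = 0·0 + 5·1 + 2·6 = 3
t_23 = 0·3 + 5·0 + 2·1 = 2
t_24 = 0·2 + 5·3 + 2·0 = 1
t_25 = 0·1 + 5·2 + 2·3 = 2
t_26 = 0·2 + 5·1 + 2·2 = 2
t_27 = 0·2 + 5·2 + 2·1 = 5
t_28 = 0·5 + 5·2 + 2·2 = 0
t_29 = 0·0 + 5·5 + 2·2 = 1
t_30 = 0·1 + 5·0 + 2·5 = 3
t_31 = 0·3 + 5·1 + 2·0 = 5
t_32 = 0·5 + 5·3 + 2·1 = 3
t_33 = 0·3 + 5·5 + 2·3 = 3
t_34 = 0·3 + 5·3 + 2·5 = 4
t_35 = 0·4 + 5·3 + 2·3 = 0
t_36 = 0·0 + 5·4 + 2·3 = 5
t_37 = 0·5 + 5·0 + 2·4 = 1
t_38 = 0·1 + 5·5 + 2·0 = 4
t_39 = 0·4 + 5·1 + 2·5 = 1
t_40 = 0·1 + 5·4 + 2·1 = 1
t_41 = 0·1 + 5·1 + 2·4 = 6
t_42 = 0·6 + 5·1 + 2·1 = 0
t_43 = 0·0 + 5·6 + 2·1 = 4
t_44 = 0·4 + 5·0 + 2·6 = 5
(t_42, t_43, t_44) = (0, 4, 5) = (t_0, t_1, t_2), so the sequence has period 42.
270 ≡ 18 (mod 42), hence t_270 = t_18 = 6.

6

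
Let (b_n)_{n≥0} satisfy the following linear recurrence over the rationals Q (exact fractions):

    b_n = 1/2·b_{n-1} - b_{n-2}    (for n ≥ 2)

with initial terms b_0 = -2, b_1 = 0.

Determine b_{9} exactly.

b_2 = 1/2·0 + -1·-2 = 2
b_3 = 1/2·2 + -1·0 = 1
b_4 = 1/2·1 + -1·2 = -3/2
b_5 = 1/2·-3/2 + -1·1 = -7/4
b_6 = 1/2·-7/4 + -1·-3/2 = 5/8
b_7 = 1/2·5/8 + -1·-7/4 = 33/16
b_8 = 1/2·33/16 + -1·5/8 = 13/32
b_9 = 1/2·13/32 + -1·33/16 = -119/64

-119/64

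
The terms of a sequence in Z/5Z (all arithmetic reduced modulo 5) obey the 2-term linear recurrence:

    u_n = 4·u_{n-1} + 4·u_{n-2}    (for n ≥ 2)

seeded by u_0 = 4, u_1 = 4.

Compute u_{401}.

2

u_2 = 4·4 + 4·4 = 2
u_3 = 4·2 + 4·4 = 4
u_4 = 4·4 + 4·2 = 4
(u_3, u_4) = (4, 4) = (u_0, u_1), so the sequence has period 3.
401 ≡ 2 (mod 3), hence u_401 = u_2 = 2.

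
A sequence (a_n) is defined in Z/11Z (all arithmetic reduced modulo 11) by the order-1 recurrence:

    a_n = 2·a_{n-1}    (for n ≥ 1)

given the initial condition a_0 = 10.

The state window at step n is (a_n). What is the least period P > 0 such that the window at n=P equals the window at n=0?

n=0: window = (10)
n=1: window = (9)
n=2: window = (7)
n=3: window = (3)
n=4: window = (6)
n=5: window = (1)
n=6: window = (2)
n=7: window = (4)
n=8: window = (8)
n=9: window = (5)
n=10: window = (10)
window at n=10 equals window at n=0 → period = 10

10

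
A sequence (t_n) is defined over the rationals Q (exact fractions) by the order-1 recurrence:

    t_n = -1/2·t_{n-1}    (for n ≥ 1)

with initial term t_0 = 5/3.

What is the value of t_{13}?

-5/24576

t_1 = -1/2·5/3 = -5/6
t_2 = -1/2·-5/6 = 5/12
t_3 = -1/2·5/12 = -5/24
t_4 = -1/2·-5/24 = 5/48
t_5 = -1/2·5/48 = -5/96
t_6 = -1/2·-5/96 = 5/192
t_7 = -1/2·5/192 = -5/384
t_8 = -1/2·-5/384 = 5/768
t_9 = -1/2·5/768 = -5/1536
t_10 = -1/2·-5/1536 = 5/3072
t_11 = -1/2·5/3072 = -5/6144
t_12 = -1/2·-5/6144 = 5/12288
t_13 = -1/2·5/12288 = -5/24576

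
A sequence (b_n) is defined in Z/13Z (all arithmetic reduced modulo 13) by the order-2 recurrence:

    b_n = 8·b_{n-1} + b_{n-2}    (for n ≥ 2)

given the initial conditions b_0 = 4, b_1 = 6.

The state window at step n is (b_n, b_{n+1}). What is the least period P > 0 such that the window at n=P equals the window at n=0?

12

n=0: window = (4, 6)
n=1: window = (6, 0)
n=2: window = (0, 6)
n=3: window = (6, 9)
n=4: window = (9, 0)
n=5: window = (0, 9)
n=6: window = (9, 7)
n=7: window = (7, 0)
n=8: window = (0, 7)
n=9: window = (7, 4)
n=10: window = (4, 0)
n=11: window = (0, 4)
n=12: window = (4, 6)
window at n=12 equals window at n=0 → period = 12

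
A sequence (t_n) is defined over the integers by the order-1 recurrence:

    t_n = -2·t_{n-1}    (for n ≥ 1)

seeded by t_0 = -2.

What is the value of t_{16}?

-131072

t_1 = -2·-2 = 4
t_2 = -2·4 = -8
t_3 = -2·-8 = 16
t_4 = -2·16 = -32
t_5 = -2·-32 = 64
t_6 = -2·64 = -128
t_7 = -2·-128 = 256
t_8 = -2·256 = -512
t_9 = -2·-512 = 1024
t_10 = -2·1024 = -2048
t_11 = -2·-2048 = 4096
t_12 = -2·4096 = -8192
t_13 = -2·-8192 = 16384
t_14 = -2·16384 = -32768
t_15 = -2·-32768 = 65536
t_16 = -2·65536 = -131072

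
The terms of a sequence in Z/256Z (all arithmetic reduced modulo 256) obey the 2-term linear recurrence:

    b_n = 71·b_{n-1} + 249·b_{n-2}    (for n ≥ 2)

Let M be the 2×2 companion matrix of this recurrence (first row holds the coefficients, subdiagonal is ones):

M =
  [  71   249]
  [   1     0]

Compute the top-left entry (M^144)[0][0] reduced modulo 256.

225

(M^144)[0][0] is the top entry after applying M 144 times to the unit state (1, 0). Equivalently it is h_{145} for the auxiliary sequence (h_n) obeying the same recurrence with h_1 = 1 and h_i = 0 for 0 ≤ i < 1:
h_2 = 71·1 + 249·0 = 71
h_3 = 71·71 + 249·1 = 170
h_4 = 71·170 + 249·71 = 53
h_5 = 71·53 + 249·170 = 13
h_6 = 71·13 + 249·53 = 40
h_7 = 71·40 + 249·13 = 189
h_8 = 71·189 + 249·40 = 83
h_9 = 71·83 + 249·189 = 218
h_10 = 71·218 + 249·83 = 49
h_11 = 71·49 + 249·218 = 161
h_12 = 71·161 + 249·49 = 80
h_13 = 71·80 + 249·161 = 201
h_14 = 71·201 + 249·80 = 143
h_15 = 71·143 + 249·201 = 42
h_16 = 71·42 + 249·143 = 189
h_17 = 71·189 + 249·42 = 69
h_18 = 71·69 + 249·189 = 248
h_19 = 71·248 + 249·69 = 229
h_20 = 71·229 + 249·248 = 187
h_21 = 71·187 + 249·229 = 154
h_22 = 71·154 + 249·187 = 153
h_23 = 71·153 + 249·154 = 57
h_24 = 71·57 + 249·153 = 160
h_25 = 71·160 + 249·57 = 209
h_26 = 71·209 + 249·160 = 151
h_27 = 71·151 + 249·209 = 42
h_28 = 71·42 + 249·151 = 133
h_29 = 71·133 + 249·42 = 189
h_30 = 71·189 + 249·133 = 200
h_31 = 71·200 + 249·189 = 77
h_32 = 71·77 + 249·200 = 227
h_33 = 71·227 + 249·77 = 218
h_34 = 71·218 + 249·227 = 65
h_35 = 71·65 + 249·218 = 17
h_36 = 71·17 + 249·65 = 240
h_37 = 71·240 + 249·17 = 25
h_38 = 71·25 + 249·240 = 95
h_39 = 71·95 + 249·25 = 170
h_40 = 71·170 + 249·95 = 141
h_41 = 71·141 + 249·170 = 117
h_42 = 71·117 + 249·141 = 152
h_43 = 71·152 + 249·117 = 245
h_44 = 71·245 + 249·152 = 203
h_45 = 71·203 + 249·245 = 154
h_46 = 71·154 + 249·203 = 41
h_47 = 71·41 + 249·154 = 41
h_48 = 71·41 + 249·41 = 64
h_49 = 71·64 + 249·41 = 161
h_50 = 71·161 + 249·64 = 231
h_51 = 71·231 + 249·161 = 170
h_52 = 71·170 + 249·231 = 213
h_53 = 71·213 + 249·170 = 109
h_54 = 71·109 + 249·213 = 104
h_55 = 71·104 + 249·109 = 221
h_56 = 71·221 + 249·104 = 115
h_57 = 71·115 + 249·221 = 218
h_58 = 71·218 + 249·115 = 81
h_59 = 71·81 + 249·218 = 129
h_60 = 71·129 + 249·81 = 144
h_61 = 71·144 + 249·129 = 105
h_62 = 71·105 + 249·144 = 47
h_63 = 71·47 + 249·105 = 42
h_64 = 71·42 + 249·47 = 93
h_65 = 71·93 + 249·42 = 165
h_66 = 71·165 + 249·93 = 56
h_67 = 71·56 + 249·165 = 5
h_68 = 71·5 + 249·56 = 219
h_69 = 71·219 + 249·5 = 154
h_70 = 71·154 + 249·219 = 185
h_71 = 71·185 + 249·154 = 25
h_72 = 71·25 + 249·185 = 224
h_73 = 71·224 + 249·25 = 113
h_74 = 71·113 + 249·224 = 55
h_75 = 71·55 + 249·113 = 42
h_76 = 71·42 + 249·55 = 37
h_77 = 71·37 + 249·42 = 29
h_78 = 71·29 + 249·37 = 8
h_79 = 71·8 + 249·29 = 109
h_80 = 71·109 + 249·8 = 3
h_81 = 71·3 + 249·109 = 218
h_82 = 71·218 + 249·3 = 97
h_83 = 71·97 + 249·218 = 241
h_84 = 71·241 + 249·97 = 48
h_85 = 71·48 + 249·241 = 185
h_86 = 71·185 + 249·48 = 255
h_87 = 71·255 + 249·185 = 170
h_88 = 71·170 + 249·255 = 45
h_89 = 71·45 + 249·170 = 213
h_90 = 71·213 + 249·45 = 216
h_91 = 71·216 + 249·213 = 21
h_92 = 71·21 + 249·216 = 235
h_93 = 71·235 + 249·21 = 154
h_94 = 71·154 + 249·235 = 73
h_95 = 71·73 + 249·154 = 9
h_96 = 71·9 + 249·73 = 128
h_97 = 71·128 + 249·9 = 65
h_98 = 71·65 + 249·128 = 135
h_99 = 71·135 + 249·65 = 170
h_100 = 71·170 + 249·135 = 117
h_101 = 71·117 + 249·170 = 205
h_102 = 71·205 + 249·117 = 168
h_103 = 71·168 + 249·205 = 253
h_104 = 71·253 + 249·168 = 147
h_105 = 71·147 + 249·253 = 218
h_106 = 71·218 + 249·147 = 113
h_107 = 71·113 + 249·218 = 97
h_108 = 71·97 + 249·113 = 208
h_109 = 71·208 + 249·97 = 9
h_110 = 71·9 + 249·208 = 207
h_111 = 71·207 + 249·9 = 42
h_112 = 71·42 + 249·207 = 253
h_113 = 71·253 + 249·42 = 5
h_114 = 71·5 + 249·253 = 120
h_115 = 71·120 + 249·5 = 37
h_116 = 71·37 + 249·120 = 251
h_117 = 71·251 + 249·37 = 154
h_118 = 71·154 + 249·251 = 217
h_119 = 71·217 + 249·154 = 249
h_120 = 71·249 + 249·217 = 32
h_121 = 71·32 + 249·249 = 17
h_122 = 71·17 + 249·32 = 215
h_123 = 71·215 + 249·17 = 42
h_124 = 71·42 + 249·215 = 197
h_125 = 71·197 + 249·42 = 125
h_126 = 71·125 + 249·197 = 72
h_127 = 71·72 + 249·125 = 141
h_128 = 71·141 + 249·72 = 35
h_129 = 71·35 + 249·141 = 218
h_130 = 71·218 + 249·35 = 129
h_131 = 71·129 + 249·218 = 209
h_132 = 71·209 + 249·129 = 112
h_133 = 71·112 + 249·209 = 89
h_134 = 71·89 + 249·112 = 159
h_135 = 71·159 + 249·89 = 170
h_136 = 71·170 + 249·159 = 205
h_137 = 71·205 + 249·170 = 53
h_138 = 71·53 + 249·205 = 24
h_139 = 71·24 + 249·53 = 53
h_140 = 71·53 + 249·24 = 11
h_141 = 71·11 + 249·53 = 154
h_142 = 71·154 + 249·11 = 105
h_143 = 71·105 + 249·154 = 233
h_144 = 71·233 + 249·105 = 192
h_145 = 71·192 + 249·233 = 225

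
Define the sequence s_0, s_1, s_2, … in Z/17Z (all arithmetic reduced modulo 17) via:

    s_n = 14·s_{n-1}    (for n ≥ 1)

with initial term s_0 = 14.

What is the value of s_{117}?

s_1 = 14·14 = 9
s_2 = 14·9 = 7
s_3 = 14·7 = 13
s_4 = 14·13 = 12
s_5 = 14·12 = 15
s_6 = 14·15 = 6
s_7 = 14·6 = 16
s_8 = 14·16 = 3
s_9 = 14·3 = 8
s_10 = 14·8 = 10
s_11 = 14·10 = 4
s_12 = 14·4 = 5
s_13 = 14·5 = 2
s_14 = 14·2 = 11
s_15 = 14·11 = 1
s_16 = 14·1 = 14
(s_16) = (14) = (s_0), so the sequence has period 16.
117 ≡ 5 (mod 16), hence s_117 = s_5 = 15.

15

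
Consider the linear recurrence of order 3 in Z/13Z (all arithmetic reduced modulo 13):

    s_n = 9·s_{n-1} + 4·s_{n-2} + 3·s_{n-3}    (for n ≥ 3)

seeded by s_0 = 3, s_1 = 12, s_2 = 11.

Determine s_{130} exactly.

3

s_3 = 9·11 + 4·12 + 3·3 = 0
s_4 = 9·0 + 4·11 + 3·12 = 2
s_5 = 9·2 + 4·0 + 3·11 = 12
s_6 = 9·12 + 4·2 + 3·0 = 12
s_7 = 9·12 + 4·12 + 3·2 = 6
s_8 = 9·6 + 4·12 + 3·12 = 8
s_9 = 9·8 + 4·6 + 3·12 = 2
s_10 = 9·2 + 4·8 + 3·6 = 3
s_11 = 9·3 + 4·2 + 3·8 = 7
s_12 = 9·7 + 4·3 + 3·2 = 3
s_13 = 9·3 + 4·7 + 3·3 = 12
s_14 = 9·12 + 4·3 + 3·7 = 11
(s_12, s_13, s_14) = (3, 12, 11) = (s_0, s_1, s_2), so the sequence has period 12.
130 ≡ 10 (mod 12), hence s_130 = s_10 = 3.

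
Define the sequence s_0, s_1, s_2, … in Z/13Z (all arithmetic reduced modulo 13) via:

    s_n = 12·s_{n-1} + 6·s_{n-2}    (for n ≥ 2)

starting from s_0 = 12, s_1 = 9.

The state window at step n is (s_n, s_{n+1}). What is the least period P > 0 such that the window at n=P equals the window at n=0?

n=0: window = (12, 9)
n=1: window = (9, 11)
n=2: window = (11, 4)
n=3: window = (4, 10)
n=4: window = (10, 1)
n=5: window = (1, 7)
n=6: window = (7, 12)
n=7: window = (12, 4)
n=8: window = (4, 3)
n=9: window = (3, 8)
n=10: window = (8, 10)
n=11: window = (10, 12)
n=12: window = (12, 9)
window at n=12 equals window at n=0 → period = 12

12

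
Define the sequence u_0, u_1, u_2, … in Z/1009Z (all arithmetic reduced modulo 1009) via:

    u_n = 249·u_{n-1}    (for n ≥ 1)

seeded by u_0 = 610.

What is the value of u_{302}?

295

u_1 = 249·610 = 540
u_2 = 249·540 = 263
u_3 = 249·263 = 911
u_4 = 249·911 = 823
u_5 = 249·823 = 100
u_6 = 249·100 = 684
Continuing the recurrence:
  u_7 = 804;  u_8 = 414;  u_9 = 168;  u_10 = 463;  u_11 = 261;  u_12 = 413
  u_13 = 928;  u_14 = 11;  u_15 = 721;  u_16 = 936;  u_17 = 994;  u_18 = 301
  u_19 = 283;  u_20 = 846;  u_21 = 782;  u_22 = 990;  u_23 = 314;  u_24 = 493
  u_25 = 668;  u_26 = 856;  u_27 = 245;  u_28 = 465;  u_29 = 759;  u_30 = 308
  u_31 = 8;  u_32 = 983;  u_33 = 589;  u_34 = 356;  u_35 = 861;  u_36 = 481
  u_37 = 707;  u_38 = 477;  u_39 = 720;  u_40 = 687;  u_41 = 542;  u_42 = 761
  u_43 = 806;  u_44 = 912;  u_45 = 63;  u_46 = 552;  u_47 = 224;  u_48 = 281
  u_49 = 348;  u_50 = 887;  u_51 = 901;  u_52 = 351;  u_53 = 625;  u_54 = 239
  u_55 = 989;  u_56 = 65;  u_57 = 41;  u_58 = 119;  u_59 = 370;  u_60 = 311
  u_61 = 755;  u_62 = 321;  u_63 = 218;  u_64 = 805;  u_65 = 663;  u_66 = 620
  u_67 = 3;  u_68 = 747;  u_69 = 347;  u_70 = 638;  u_71 = 449;  u_72 = 811
  u_73 = 139;  u_74 = 305;  u_75 = 270;  u_76 = 636;  u_77 = 960;  u_78 = 916
  u_79 = 50;  u_80 = 342;  u_81 = 402;  u_82 = 207;  u_83 = 84;  u_84 = 736
  u_85 = 635;  u_86 = 711;  u_87 = 464;  u_88 = 510;  u_89 = 865;  u_90 = 468
  u_91 = 497;  u_92 = 655;  u_93 = 646;  u_94 = 423;  u_95 = 391;  u_96 = 495
  u_97 = 157;  u_98 = 751;  u_99 = 334;  u_100 = 428;  u_101 = 627;  u_102 = 737
  u_103 = 884;  u_104 = 154;  u_105 = 4;  u_106 = 996;  u_107 = 799;  u_108 = 178
  u_109 = 935;  u_110 = 745;  u_111 = 858;  u_112 = 743;  u_113 = 360;  u_114 = 848
  u_115 = 271;  u_116 = 885;  u_117 = 403;  u_118 = 456;  u_119 = 536;  u_120 = 276
  u_121 = 112;  u_122 = 645;  u_123 = 174;  u_124 = 948;  u_125 = 955;  u_126 = 680
  u_127 = 817;  u_128 = 624;  u_129 = 999;  u_130 = 537;  u_131 = 525;  u_132 = 564
  u_133 = 185;  u_134 = 660;  u_135 = 882;  u_136 = 665;  u_137 = 109;  u_138 = 907
  u_139 = 836;  u_140 = 310;  u_141 = 506;  u_142 = 878;  u_143 = 678;  u_144 = 319
  u_145 = 729;  u_146 = 910;  u_147 = 574;  u_148 = 657;  u_149 = 135;  u_150 = 318
  u_151 = 480;  u_152 = 458;  u_153 = 25;  u_154 = 171;  u_155 = 201;  u_156 = 608
  u_157 = 42;  u_158 = 368;  u_159 = 822;  u_160 = 860;  u_161 = 232;  u_162 = 255
  u_163 = 937;  u_164 = 234;  u_165 = 753;  u_166 = 832;  u_167 = 323;  u_168 = 716
  u_169 = 700;  u_170 = 752;  u_171 = 583;  u_172 = 880;  u_173 = 167;  u_174 = 214
  u_175 = 818;  u_176 = 873;  u_177 = 442;  u_178 = 77;  u_179 = 2;  u_180 = 498
  u_181 = 904;  u_182 = 89;  u_183 = 972;  u_184 = 877;  u_185 = 429;  u_186 = 876
  u_187 = 180;  u_188 = 424;  u_189 = 640;  u_190 = 947;  u_191 = 706;  u_192 = 228
  u_193 = 268;  u_194 = 138;  u_195 = 56;  u_196 = 827;  u_197 = 87;  u_198 = 474
  u_199 = 982;  u_200 = 340;  u_201 = 913;  u_202 = 312;  u_203 = 1004;  u_204 = 773
  u_205 = 767;  u_206 = 282;  u_207 = 597;  u_208 = 330;  u_209 = 441;  u_210 = 837
  u_211 = 559;  u_212 = 958;  u_213 = 418;  u_214 = 155;  u_215 = 253;  u_216 = 439
  u_217 = 339;  u_218 = 664;  u_219 = 869;  u_220 = 455;  u_221 = 287;  u_222 = 833
  u_223 = 572;  u_224 = 159;  u_225 = 240;  u_226 = 229;  u_227 = 517;  u_228 = 590
  u_229 = 605;  u_230 = 304;  u_231 = 21;  u_232 = 184;  u_233 = 411;  u_234 = 430
  u_235 = 116;  u_236 = 632;  u_237 = 973;  u_238 = 117;  u_239 = 881;  u_240 = 416
  u_241 = 666;  u_242 = 358;  u_243 = 350;  u_244 = 376;  u_245 = 796;  u_246 = 440
  u_247 = 588;  u_248 = 107;  u_249 = 409;  u_250 = 941;  u_251 = 221;  u_252 = 543
  u_253 = 1;  u_254 = 249;  u_255 = 452;  u_256 = 549;  u_257 = 486;  u_258 = 943
  u_259 = 719;  u_260 = 438;  u_261 = 90;  u_262 = 212;  u_263 = 320;  u_264 = 978
  u_265 = 353;  u_266 = 114;  u_267 = 134;  u_268 = 69;  u_269 = 28;  u_270 = 918
  u_271 = 548;  u_272 = 237;  u_273 = 491;  u_274 = 170;  u_275 = 961;  u_276 = 156
  u_277 = 502;  u_278 = 891;  u_279 = 888;  u_280 = 141;  u_281 = 803;  u_282 = 165
  u_283 = 725;  u_284 = 923;  u_285 = 784;  u_286 = 479;  u_287 = 209;  u_288 = 582
  u_289 = 631;  u_290 = 724;  u_291 = 674;  u_292 = 332;  u_293 = 939;  u_294 = 732
  u_295 = 648;  u_296 = 921;  u_297 = 286;  u_298 = 584;  u_299 = 120;  u_300 = 619
u_301 = 249·619 = 763
u_302 = 249·763 = 295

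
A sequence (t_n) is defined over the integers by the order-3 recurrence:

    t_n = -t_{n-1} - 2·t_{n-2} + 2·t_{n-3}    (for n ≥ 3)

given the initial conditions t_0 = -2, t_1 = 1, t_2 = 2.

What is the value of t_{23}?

t_3 = -1·2 + -2·1 + 2·-2 = -8
t_4 = -1·-8 + -2·2 + 2·1 = 6
t_5 = -1·6 + -2·-8 + 2·2 = 14
t_6 = -1·14 + -2·6 + 2·-8 = -42
t_7 = -1·-42 + -2·14 + 2·6 = 26
t_8 = -1·26 + -2·-42 + 2·14 = 86
t_9 = -1·86 + -2·26 + 2·-42 = -222
t_10 = -1·-222 + -2·86 + 2·26 = 102
t_11 = -1·102 + -2·-222 + 2·86 = 514
t_12 = -1·514 + -2·102 + 2·-222 = -1162
t_13 = -1·-1162 + -2·514 + 2·102 = 338
t_14 = -1·338 + -2·-1162 + 2·514 = 3014
t_15 = -1·3014 + -2·338 + 2·-1162 = -6014
t_16 = -1·-6014 + -2·3014 + 2·338 = 662
t_17 = -1·662 + -2·-6014 + 2·3014 = 17394
t_18 = -1·17394 + -2·662 + 2·-6014 = -30746
t_19 = -1·-30746 + -2·17394 + 2·662 = -2718
t_20 = -1·-2718 + -2·-30746 + 2·17394 = 98998
t_21 = -1·98998 + -2·-2718 + 2·-30746 = -155054
t_22 = -1·-155054 + -2·98998 + 2·-2718 = -48378
t_23 = -1·-48378 + -2·-155054 + 2·98998 = 556482

556482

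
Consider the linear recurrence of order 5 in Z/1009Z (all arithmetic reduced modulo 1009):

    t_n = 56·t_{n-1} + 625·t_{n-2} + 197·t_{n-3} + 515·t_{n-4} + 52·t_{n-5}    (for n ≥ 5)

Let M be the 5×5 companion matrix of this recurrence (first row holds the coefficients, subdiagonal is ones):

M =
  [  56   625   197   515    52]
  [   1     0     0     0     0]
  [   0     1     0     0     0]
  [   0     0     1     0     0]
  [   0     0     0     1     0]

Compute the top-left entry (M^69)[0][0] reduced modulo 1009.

(M^69)[0][0] is the top entry after applying M 69 times to the unit state (1, 0, 0, 0, 0). Equivalently it is h_{73} for the auxiliary sequence (h_n) obeying the same recurrence with h_4 = 1 and h_i = 0 for 0 ≤ i < 4:
h_5 = 56·1 + 625·0 + 197·0 + 515·0 + 52·0 = 56
h_6 = 56·56 + 625·1 + 197·0 + 515·0 + 52·0 = 734
h_7 = 56·734 + 625·56 + 197·1 + 515·0 + 52·0 = 626
h_8 = 56·626 + 625·734 + 197·56 + 515·1 + 52·0 = 853
h_9 = 56·853 + 625·626 + 197·734 + 515·56 + 52·1 = 45
h_10 = 56·45 + 625·853 + 197·626 + 515·734 + 52·56 = 619
h_11 = 56·619 + 625·45 + 197·853 + 515·626 + 52·734 = 114
h_12 = 56·114 + 625·619 + 197·45 + 515·853 + 52·626 = 177
h_13 = 56·177 + 625·114 + 197·619 + 515·45 + 52·853 = 224
h_14 = 56·224 + 625·177 + 197·114 + 515·619 + 52·45 = 594
h_15 = 56·594 + 625·224 + 197·177 + 515·114 + 52·619 = 367
h_16 = 56·367 + 625·594 + 197·224 + 515·177 + 52·114 = 261
h_17 = 56·261 + 625·367 + 197·594 + 515·224 + 52·177 = 244
h_18 = 56·244 + 625·261 + 197·367 + 515·594 + 52·224 = 597
h_19 = 56·597 + 625·244 + 197·261 + 515·367 + 52·594 = 165
h_20 = 56·165 + 625·597 + 197·244 + 515·261 + 52·367 = 730
h_21 = 56·730 + 625·165 + 197·597 + 515·244 + 52·261 = 273
h_22 = 56·273 + 625·730 + 197·165 + 515·597 + 52·244 = 842
h_23 = 56·842 + 625·273 + 197·730 + 515·165 + 52·597 = 349
h_24 = 56·349 + 625·842 + 197·273 + 515·730 + 52·165 = 330
h_25 = 56·330 + 625·349 + 197·842 + 515·273 + 52·730 = 859
h_26 = 56·859 + 625·330 + 197·349 + 515·842 + 52·273 = 57
h_27 = 56·57 + 625·859 + 197·330 + 515·349 + 52·842 = 207
h_28 = 56·207 + 625·57 + 197·859 + 515·330 + 52·349 = 938
h_29 = 56·938 + 625·207 + 197·57 + 515·859 + 52·330 = 863
h_30 = 56·863 + 625·938 + 197·207 + 515·57 + 52·859 = 702
h_31 = 56·702 + 625·863 + 197·938 + 515·207 + 52·57 = 257
h_32 = 56·257 + 625·702 + 197·863 + 515·938 + 52·207 = 24
h_33 = 56·24 + 625·257 + 197·702 + 515·863 + 52·938 = 410
h_34 = 56·410 + 625·24 + 197·257 + 515·702 + 52·863 = 585
h_35 = 56·585 + 625·410 + 197·24 + 515·257 + 52·702 = 475
h_36 = 56·475 + 625·585 + 197·410 + 515·24 + 52·257 = 273
h_37 = 56·273 + 625·475 + 197·585 + 515·410 + 52·24 = 100
h_38 = 56·100 + 625·273 + 197·475 + 515·585 + 52·410 = 112
h_39 = 56·112 + 625·100 + 197·273 + 515·475 + 52·585 = 52
h_40 = 56·52 + 625·112 + 197·100 + 515·273 + 52·475 = 612
h_41 = 56·612 + 625·52 + 197·112 + 515·100 + 52·273 = 155
h_42 = 56·155 + 625·612 + 197·52 + 515·112 + 52·100 = 164
h_43 = 56·164 + 625·155 + 197·612 + 515·52 + 52·112 = 923
h_44 = 56·923 + 625·164 + 197·155 + 515·612 + 52·52 = 125
h_45 = 56·125 + 625·923 + 197·164 + 515·155 + 52·612 = 343
h_46 = 56·343 + 625·125 + 197·923 + 515·164 + 52·155 = 372
h_47 = 56·372 + 625·343 + 197·125 + 515·923 + 52·164 = 72
h_48 = 56·72 + 625·372 + 197·343 + 515·125 + 52·923 = 766
h_49 = 56·766 + 625·72 + 197·372 + 515·343 + 52·125 = 256
h_50 = 56·256 + 625·766 + 197·72 + 515·372 + 52·343 = 296
h_51 = 56·296 + 625·256 + 197·766 + 515·72 + 52·372 = 482
h_52 = 56·482 + 625·296 + 197·256 + 515·766 + 52·72 = 772
h_53 = 56·772 + 625·482 + 197·296 + 515·256 + 52·766 = 345
h_54 = 56·345 + 625·772 + 197·482 + 515·296 + 52·256 = 731
h_55 = 56·731 + 625·345 + 197·772 + 515·482 + 52·296 = 273
h_56 = 56·273 + 625·731 + 197·345 + 515·772 + 52·482 = 186
h_57 = 56·186 + 625·273 + 197·731 + 515·345 + 52·772 = 25
h_58 = 56·25 + 625·186 + 197·273 + 515·731 + 52·345 = 796
h_59 = 56·796 + 625·25 + 197·186 + 515·273 + 52·731 = 1002
h_60 = 56·1002 + 625·796 + 197·25 + 515·186 + 52·273 = 565
h_61 = 56·565 + 625·1002 + 197·796 + 515·25 + 52·186 = 788
h_62 = 56·788 + 625·565 + 197·1002 + 515·796 + 52·25 = 923
h_63 = 56·923 + 625·788 + 197·565 + 515·1002 + 52·796 = 97
h_64 = 56·97 + 625·923 + 197·788 + 515·565 + 52·1002 = 992
h_65 = 56·992 + 625·97 + 197·923 + 515·788 + 52·565 = 674
h_66 = 56·674 + 625·992 + 197·97 + 515·923 + 52·788 = 536
h_67 = 56·536 + 625·674 + 197·992 + 515·97 + 52·923 = 1008
h_68 = 56·1008 + 625·536 + 197·674 + 515·992 + 52·97 = 880
h_69 = 56·880 + 625·1008 + 197·536 + 515·674 + 52·992 = 9
h_70 = 56·9 + 625·880 + 197·1008 + 515·536 + 52·674 = 718
h_71 = 56·718 + 625·9 + 197·880 + 515·1008 + 52·536 = 354
h_72 = 56·354 + 625·718 + 197·9 + 515·880 + 52·1008 = 260
h_73 = 56·260 + 625·354 + 197·718 + 515·9 + 52·880 = 844

844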